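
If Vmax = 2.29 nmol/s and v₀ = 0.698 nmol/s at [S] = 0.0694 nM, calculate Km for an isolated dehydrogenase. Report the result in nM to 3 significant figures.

0.158 nM

v/Vmax = 0.698/2.29 = 0.3048 = [S]/(Km+[S]).
So Km + [S] = [S]/0.3048 = 0.2277 nM, giving Km = 0.2277 − 0.0694 = 0.158 nM.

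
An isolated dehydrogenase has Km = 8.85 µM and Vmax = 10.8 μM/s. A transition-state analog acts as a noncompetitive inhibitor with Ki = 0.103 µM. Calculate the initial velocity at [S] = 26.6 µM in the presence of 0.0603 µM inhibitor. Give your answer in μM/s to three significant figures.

With α = 1 + [I]/Ki = 1 + 0.0603/0.103 = 1.585, the noncompetitive rate law is v = (Vmax/α)·[S] / (Km + [S]).
v = (10.8/1.585)×26.6 / (8.85 + 26.6) = 181.2/35.45 = 5.11 μM/s.

5.11 μM/s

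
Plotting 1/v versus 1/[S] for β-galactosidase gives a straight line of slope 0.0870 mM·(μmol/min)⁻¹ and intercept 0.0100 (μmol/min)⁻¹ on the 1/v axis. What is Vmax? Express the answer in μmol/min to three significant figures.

The y-intercept of a Lineweaver–Burk plot equals 1/Vmax, so Vmax = 1/0.0100 = 100 μmol/min.

100 μmol/min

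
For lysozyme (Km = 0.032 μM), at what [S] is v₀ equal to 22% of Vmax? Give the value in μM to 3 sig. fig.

v/Vmax = [S]/(Km+[S]) = 0.22, so [S] = Km·0.22/(1 − 0.22) = 0.032 × 0.2821.
[S] = 0.00903 μM.

0.00903 μM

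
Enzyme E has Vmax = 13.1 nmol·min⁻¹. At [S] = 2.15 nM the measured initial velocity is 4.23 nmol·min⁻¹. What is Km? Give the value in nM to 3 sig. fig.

From v = Vmax[S]/(Km+[S]), Km = [S](Vmax − v)/v.
Km = 2.15 × (13.1 − 4.23) / 4.23 = 19.07/4.23 = 4.51 nM.

4.51 nM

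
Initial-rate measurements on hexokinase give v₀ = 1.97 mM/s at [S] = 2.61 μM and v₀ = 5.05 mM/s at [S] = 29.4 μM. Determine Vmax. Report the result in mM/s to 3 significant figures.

5.96 mM/s

From v = Vmax[S]/(Km+[S]), each point gives Vmax = v(Km+[S])/[S].
Equating: 1.97(Km+2.61)/2.61 = 5.05(Km+29.4)/29.4.
0.7548·Km + 1.97 = 0.1718·Km + 5.05, so (0.7548 − 0.1718)·Km = 5.05 − 1.97.
Km = 3.080/0.5830 = 5.28 μM; then Vmax = 1.97(5.28+2.61)/2.61 = 5.96 mM/s.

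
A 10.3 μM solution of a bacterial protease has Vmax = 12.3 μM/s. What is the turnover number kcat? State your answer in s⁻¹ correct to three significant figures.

kcat = Vmax/[E]total = 12.3 μM/s / 10.3 μM = 1.19 s⁻¹.

1.19 s⁻¹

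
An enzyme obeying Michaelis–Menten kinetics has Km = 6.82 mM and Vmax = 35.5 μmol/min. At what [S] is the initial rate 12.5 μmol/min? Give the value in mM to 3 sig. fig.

Rearranging v = Vmax[S]/(Km+[S]) gives [S] = Km·v/(Vmax − v).
[S] = 6.82 × 12.5 / (35.5 − 12.5) = 85.25/23.00 = 3.71 mM.

3.71 mM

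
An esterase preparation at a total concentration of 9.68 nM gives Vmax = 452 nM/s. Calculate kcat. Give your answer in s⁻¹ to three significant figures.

46.7 s⁻¹

kcat = Vmax/[E]total = 452 nM/s / 9.68 nM = 46.7 s⁻¹.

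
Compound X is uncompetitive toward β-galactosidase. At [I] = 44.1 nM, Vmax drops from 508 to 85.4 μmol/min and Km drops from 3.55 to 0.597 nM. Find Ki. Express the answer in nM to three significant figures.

8.91 nM

Uncompetitive: Vmax,app = Vmax/α (and Km,app = Km/α) with α = 1 + [I]/Ki.
α = Vmax/Vmax,app = 508/85.4 = 5.948.
Since α = 1 + [I]/Ki, [I]/Ki = 5.948 − 1 = 4.948 and Ki = 44.1/4.948 = 8.91 nM.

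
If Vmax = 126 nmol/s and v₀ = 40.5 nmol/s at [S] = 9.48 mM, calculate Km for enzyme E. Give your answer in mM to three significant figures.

20.0 mM

v/Vmax = 40.5/126 = 0.3214 = [S]/(Km+[S]).
So Km + [S] = [S]/0.3214 = 29.49 mM, giving Km = 29.49 − 9.48 = 20.0 mM.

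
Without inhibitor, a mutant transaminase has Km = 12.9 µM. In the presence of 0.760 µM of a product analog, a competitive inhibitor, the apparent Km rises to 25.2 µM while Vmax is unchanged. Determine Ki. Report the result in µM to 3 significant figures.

0.797 µM

Competitive: Km,app = α·Km with α = 1 + [I]/Ki.
α = Km,app/Km = 25.2/12.9 = 1.953.
Since α = 1 + [I]/Ki, [I]/Ki = 1.953 − 1 = 0.9535 and Ki = 0.760/0.9535 = 0.797 µM.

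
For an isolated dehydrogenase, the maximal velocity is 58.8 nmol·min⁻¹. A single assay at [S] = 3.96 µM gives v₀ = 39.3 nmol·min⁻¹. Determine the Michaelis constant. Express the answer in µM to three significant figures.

1.96 µM

From v = Vmax[S]/(Km+[S]), Km = [S](Vmax − v)/v.
Km = 3.96 × (58.8 − 39.3) / 39.3 = 77.22/39.3 = 1.96 µM.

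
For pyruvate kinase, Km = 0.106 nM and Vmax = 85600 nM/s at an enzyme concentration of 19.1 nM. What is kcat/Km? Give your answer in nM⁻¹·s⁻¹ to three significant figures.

42300 nM⁻¹·s⁻¹

kcat = Vmax/[E]total = 85600/19.1 = 4480 s⁻¹.
kcat/Km = 4480/0.106 = 42300 nM⁻¹·s⁻¹.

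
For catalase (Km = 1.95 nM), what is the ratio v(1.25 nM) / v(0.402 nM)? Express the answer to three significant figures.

2.29

The fractional saturations are [S]/(Km+[S]) = 0.402/2.352 = 0.1709 and 1.25/3.200 = 0.3906.
v₂/v₁ is just their ratio: 0.3906/0.1709 = 2.29.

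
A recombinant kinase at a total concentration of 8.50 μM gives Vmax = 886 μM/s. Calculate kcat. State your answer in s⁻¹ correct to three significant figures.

104 s⁻¹

kcat = Vmax/[E]total = 886 μM/s / 8.50 μM = 104 s⁻¹.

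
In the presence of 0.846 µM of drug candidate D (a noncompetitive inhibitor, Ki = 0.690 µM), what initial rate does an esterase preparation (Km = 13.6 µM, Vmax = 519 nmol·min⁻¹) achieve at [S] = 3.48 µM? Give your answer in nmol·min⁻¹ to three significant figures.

With α = 1 + [I]/Ki = 1 + 0.846/0.690 = 2.226, the noncompetitive rate law is v = (Vmax/α)·[S] / (Km + [S]).
v = (519/2.226)×3.48 / (13.6 + 3.48) = 811.3/17.08 = 47.5 nmol·min⁻¹.

47.5 nmol·min⁻¹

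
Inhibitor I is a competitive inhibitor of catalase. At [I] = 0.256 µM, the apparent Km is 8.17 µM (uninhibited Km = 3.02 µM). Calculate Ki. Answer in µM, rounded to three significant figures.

0.150 µM

Competitive: Km,app = α·Km with α = 1 + [I]/Ki.
α = Km,app/Km = 8.17/3.02 = 2.705.
Since α = 1 + [I]/Ki, [I]/Ki = 2.705 − 1 = 1.705 and Ki = 0.256/1.705 = 0.150 µM.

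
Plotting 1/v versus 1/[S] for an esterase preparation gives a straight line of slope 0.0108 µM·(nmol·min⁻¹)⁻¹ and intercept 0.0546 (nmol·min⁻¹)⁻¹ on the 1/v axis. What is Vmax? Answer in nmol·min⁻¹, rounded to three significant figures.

18.3 nmol·min⁻¹

The y-intercept of a Lineweaver–Burk plot equals 1/Vmax, so Vmax = 1/0.0546 = 18.3 nmol·min⁻¹.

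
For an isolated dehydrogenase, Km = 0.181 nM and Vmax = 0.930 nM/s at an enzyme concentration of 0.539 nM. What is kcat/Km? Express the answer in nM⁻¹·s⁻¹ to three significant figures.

kcat = Vmax/[E]total = 0.930/0.539 = 1.73 s⁻¹.
kcat/Km = 1.73/0.181 = 9.53 nM⁻¹·s⁻¹.

9.53 nM⁻¹·s⁻¹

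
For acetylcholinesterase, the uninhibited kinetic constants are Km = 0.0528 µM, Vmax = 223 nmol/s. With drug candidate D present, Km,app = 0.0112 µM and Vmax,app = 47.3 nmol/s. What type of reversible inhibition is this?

uncompetitive

Both Km and Vmax decrease by the same factor (~4.71-fold) — characteristic of uncompetitive inhibition.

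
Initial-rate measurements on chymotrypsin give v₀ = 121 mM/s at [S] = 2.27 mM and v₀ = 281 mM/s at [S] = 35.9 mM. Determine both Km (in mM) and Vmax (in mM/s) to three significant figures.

Km = 3.52 mM; Vmax = 309 mM/s

In reciprocal form, 1/v = (Km/Vmax)·(1/[S]) + 1/Vmax. The two points give (1/[S], 1/v) = (0.4405, 0.008264) and (0.02786, 0.003559).
Slope = (0.008264 − 0.003559)/(0.4405 − 0.02786) = 0.01140; intercept = 0.008264 − 0.01140×0.4405 = 0.003241.
Vmax = 1/intercept = 309 mM/s; Km = slope × Vmax = 0.01140 × 309 = 3.52 mM.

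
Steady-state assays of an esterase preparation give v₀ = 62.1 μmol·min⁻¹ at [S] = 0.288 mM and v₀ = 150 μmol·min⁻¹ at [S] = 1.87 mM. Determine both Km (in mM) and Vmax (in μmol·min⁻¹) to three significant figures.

Km = 0.649 mM; Vmax = 202 μmol·min⁻¹

From v = Vmax[S]/(Km+[S]), each point gives Vmax = v(Km+[S])/[S].
Equating: 62.1(Km+0.288)/0.288 = 150(Km+1.87)/1.87.
215.6·Km + 62.1 = 80.21·Km + 150, so (215.6 − 80.21)·Km = 150 − 62.1.
Km = 87.90/135.4 = 0.649 mM; then Vmax = 62.1(0.649+0.288)/0.288 = 202 μmol·min⁻¹.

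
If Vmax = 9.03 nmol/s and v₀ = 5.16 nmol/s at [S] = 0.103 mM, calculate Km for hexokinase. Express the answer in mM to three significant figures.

0.0772 mM

From v = Vmax[S]/(Km+[S]), Km = [S](Vmax − v)/v.
Km = 0.103 × (9.03 − 5.16) / 5.16 = 0.3986/5.16 = 0.0772 mM.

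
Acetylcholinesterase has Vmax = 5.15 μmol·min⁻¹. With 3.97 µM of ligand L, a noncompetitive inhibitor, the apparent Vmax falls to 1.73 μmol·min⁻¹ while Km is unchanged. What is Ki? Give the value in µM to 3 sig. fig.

2.01 µM

Noncompetitive: Vmax,app = Vmax/α with α = 1 + [I]/Ki.
α = Vmax/Vmax,app = 5.15/1.73 = 2.977.
Ki = [I]/(α − 1) = 3.97/1.977 = 2.01 µM.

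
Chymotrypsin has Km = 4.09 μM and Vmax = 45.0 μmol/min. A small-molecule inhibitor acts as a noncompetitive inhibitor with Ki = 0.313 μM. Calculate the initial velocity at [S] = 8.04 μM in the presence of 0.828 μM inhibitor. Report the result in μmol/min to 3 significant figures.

α = 1 + [I]/Ki = 1 + 0.828/0.313 = 3.645.
For a noncompetitive inhibitor, Vmax is reduced to Vmax/α while Km is unchanged: Km,app = 4.09 μM, Vmax,app = 12.3 μmol/min.
v = Vmax,app·[S]/(Km,app + [S]) = 12.3 × 8.04/(4.09 + 8.04) = 8.18 μmol/min.

8.18 μmol/min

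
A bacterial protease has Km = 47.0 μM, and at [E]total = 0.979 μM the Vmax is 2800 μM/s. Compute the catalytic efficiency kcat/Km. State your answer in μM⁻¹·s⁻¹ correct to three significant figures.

60.9 μM⁻¹·s⁻¹

kcat = Vmax/[E]total = 2800/0.979 = 2860 s⁻¹.
kcat/Km = 2860/47.0 = 60.9 μM⁻¹·s⁻¹.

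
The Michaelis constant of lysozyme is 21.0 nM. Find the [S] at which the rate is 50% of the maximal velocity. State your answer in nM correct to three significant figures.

v/Vmax = [S]/(Km+[S]) = 0.5, so [S] = Km·0.5/(1 − 0.5) = 21.0 × 1.000.
[S] = 21.0 nM.

21.0 nM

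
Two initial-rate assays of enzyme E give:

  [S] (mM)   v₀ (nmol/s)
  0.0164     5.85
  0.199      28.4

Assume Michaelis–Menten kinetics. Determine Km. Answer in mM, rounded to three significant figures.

In reciprocal form, 1/v = (Km/Vmax)·(1/[S]) + 1/Vmax. The two points give (1/[S], 1/v) = (60.98, 0.1709) and (5.025, 0.03521).
Slope = (0.1709 − 0.03521)/(60.98 − 5.025) = 0.002426; intercept = 0.1709 − 0.002426×60.98 = 0.02302.
Vmax = 1/intercept = 43.4 nmol/s; Km = slope × Vmax = 0.002426 × 43.4 = 0.105 mM.

0.105 mM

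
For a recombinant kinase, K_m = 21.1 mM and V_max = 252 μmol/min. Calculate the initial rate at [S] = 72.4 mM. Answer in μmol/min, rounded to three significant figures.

195 μmol/min

v = Vmax·[S]/(Km + [S]) = 252 × 72.4 / (21.1 + 72.4)
  = 18240 / 93.50 = 195 μmol/min.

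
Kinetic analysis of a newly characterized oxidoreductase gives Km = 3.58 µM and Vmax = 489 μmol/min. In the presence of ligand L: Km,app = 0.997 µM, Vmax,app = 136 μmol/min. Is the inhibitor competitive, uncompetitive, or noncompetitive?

Both Km and Vmax decrease by the same factor (~3.59-fold) — characteristic of uncompetitive inhibition.

uncompetitive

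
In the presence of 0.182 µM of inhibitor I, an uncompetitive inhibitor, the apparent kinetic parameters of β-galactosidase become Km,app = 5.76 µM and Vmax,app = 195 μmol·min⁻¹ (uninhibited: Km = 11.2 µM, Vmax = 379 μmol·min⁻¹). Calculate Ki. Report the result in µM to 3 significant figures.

0.193 µM

Uncompetitive: Vmax,app = Vmax/α (and Km,app = Km/α) with α = 1 + [I]/Ki.
α = Vmax/Vmax,app = 379/195 = 1.944.
Since α = 1 + [I]/Ki, [I]/Ki = 1.944 − 1 = 0.9436 and Ki = 0.182/0.9436 = 0.193 µM.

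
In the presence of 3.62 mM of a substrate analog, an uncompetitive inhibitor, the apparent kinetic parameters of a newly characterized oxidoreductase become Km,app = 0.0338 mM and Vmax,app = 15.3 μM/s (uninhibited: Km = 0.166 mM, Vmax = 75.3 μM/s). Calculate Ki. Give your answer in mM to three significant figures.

0.923 mM

Uncompetitive: Vmax,app = Vmax/α (and Km,app = Km/α) with α = 1 + [I]/Ki.
α = Vmax/Vmax,app = 75.3/15.3 = 4.922.
Ki = [I]/(α − 1) = 3.62/3.922 = 0.923 mM.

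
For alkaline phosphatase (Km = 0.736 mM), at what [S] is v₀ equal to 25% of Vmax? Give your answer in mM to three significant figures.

0.245 mM

v/Vmax = [S]/(Km+[S]) = 0.25, so [S] = Km·0.25/(1 − 0.25) = 0.736 × 0.3333.
[S] = 0.245 mM.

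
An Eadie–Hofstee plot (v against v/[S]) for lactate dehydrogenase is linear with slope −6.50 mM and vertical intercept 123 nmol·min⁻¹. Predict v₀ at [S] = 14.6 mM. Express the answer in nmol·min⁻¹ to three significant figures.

85.1 nmol·min⁻¹

In the Eadie–Hofstee form v = Vmax − Km·(v/[S]), the slope is −Km and the intercept is Vmax, so Km = 6.50 mM and Vmax = 123 nmol·min⁻¹.
v = 123 × 14.6/(6.50 + 14.6) = 85.1 nmol·min⁻¹.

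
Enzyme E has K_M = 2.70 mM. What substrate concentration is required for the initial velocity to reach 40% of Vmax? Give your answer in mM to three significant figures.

1.80 mM

v/Vmax = [S]/(Km+[S]) = 0.4, so [S] = Km·0.4/(1 − 0.4) = 2.70 × 0.6667.
[S] = 1.80 mM.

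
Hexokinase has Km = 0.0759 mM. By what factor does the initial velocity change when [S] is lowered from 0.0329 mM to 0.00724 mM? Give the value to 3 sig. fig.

The fractional saturations are [S]/(Km+[S]) = 0.0329/0.1088 = 0.3024 and 0.00724/0.08314 = 0.08708.
v₂/v₁ is just their ratio: 0.08708/0.3024 = 0.288.

0.288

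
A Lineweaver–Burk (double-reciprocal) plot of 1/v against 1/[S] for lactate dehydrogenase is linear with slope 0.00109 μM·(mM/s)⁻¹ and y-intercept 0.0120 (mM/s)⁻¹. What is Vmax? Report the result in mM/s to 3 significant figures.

The y-intercept of a Lineweaver–Burk plot equals 1/Vmax, so Vmax = 1/0.0120 = 83.3 mM/s.

83.3 mM/s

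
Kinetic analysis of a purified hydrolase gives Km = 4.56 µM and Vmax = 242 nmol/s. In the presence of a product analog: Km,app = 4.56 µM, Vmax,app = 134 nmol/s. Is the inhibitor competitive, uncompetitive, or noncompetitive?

noncompetitive

Vmax decreases (242 → 134 nmol/s) while Km is unchanged — pure noncompetitive inhibition.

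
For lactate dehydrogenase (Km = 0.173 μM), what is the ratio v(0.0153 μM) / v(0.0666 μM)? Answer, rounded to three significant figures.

The fractional saturations are [S]/(Km+[S]) = 0.0666/0.2396 = 0.2780 and 0.0153/0.1883 = 0.08125.
v₂/v₁ is just their ratio: 0.08125/0.2780 = 0.292.

0.292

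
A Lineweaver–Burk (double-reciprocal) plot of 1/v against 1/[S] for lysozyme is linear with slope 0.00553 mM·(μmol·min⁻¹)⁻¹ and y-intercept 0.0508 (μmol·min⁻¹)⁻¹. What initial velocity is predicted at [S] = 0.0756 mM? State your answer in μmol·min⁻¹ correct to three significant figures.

8.07 μmol·min⁻¹

The y-intercept is 1/Vmax, so Vmax = 1/0.0508 = 19.7 μmol·min⁻¹.
The slope is Km/Vmax, so Km = 0.00553 × 19.7 = 0.109 mM.
Then v = 19.7 × 0.0756/(0.109 + 0.0756) = 8.07 μmol·min⁻¹.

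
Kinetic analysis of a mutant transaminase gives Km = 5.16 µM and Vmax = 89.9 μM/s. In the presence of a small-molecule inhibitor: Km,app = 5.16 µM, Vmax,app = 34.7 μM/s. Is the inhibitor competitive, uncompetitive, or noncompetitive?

noncompetitive

Vmax decreases (89.9 → 34.7 μM/s) while Km is unchanged — pure noncompetitive inhibition.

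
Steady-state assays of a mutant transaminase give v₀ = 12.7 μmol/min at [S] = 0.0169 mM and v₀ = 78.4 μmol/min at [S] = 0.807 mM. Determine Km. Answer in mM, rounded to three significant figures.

0.100 mM

From v = Vmax[S]/(Km+[S]), each point gives Vmax = v(Km+[S])/[S].
Equating: 12.7(Km+0.0169)/0.0169 = 78.4(Km+0.807)/0.807.
751.5·Km + 12.7 = 97.15·Km + 78.4, so (751.5 − 97.15)·Km = 78.4 − 12.7.
Km = 65.70/654.3 = 0.100 mM; then Vmax = 12.7(0.100+0.0169)/0.0169 = 88.2 μmol/min.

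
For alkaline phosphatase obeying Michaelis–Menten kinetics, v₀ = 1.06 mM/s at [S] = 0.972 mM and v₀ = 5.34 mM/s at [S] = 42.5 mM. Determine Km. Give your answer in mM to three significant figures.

4.44 mM

From v = Vmax[S]/(Km+[S]), each point gives Vmax = v(Km+[S])/[S].
Equating: 1.06(Km+0.972)/0.972 = 5.34(Km+42.5)/42.5.
1.091·Km + 1.06 = 0.1256·Km + 5.34, so (1.091 − 0.1256)·Km = 5.34 − 1.06.
Km = 4.280/0.9649 = 4.44 mM; then Vmax = 1.06(4.44+0.972)/0.972 = 5.90 mM/s.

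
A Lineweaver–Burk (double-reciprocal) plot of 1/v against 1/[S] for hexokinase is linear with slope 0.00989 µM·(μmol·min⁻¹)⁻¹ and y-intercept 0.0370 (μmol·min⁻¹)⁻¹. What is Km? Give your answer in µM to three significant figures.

0.267 µM

y-intercept = 1/Vmax ⇒ Vmax = 27.0 μmol·min⁻¹; slope = Km/Vmax ⇒ Km = slope × Vmax.
Km = 0.00989 × 27.0 = 0.267 µM.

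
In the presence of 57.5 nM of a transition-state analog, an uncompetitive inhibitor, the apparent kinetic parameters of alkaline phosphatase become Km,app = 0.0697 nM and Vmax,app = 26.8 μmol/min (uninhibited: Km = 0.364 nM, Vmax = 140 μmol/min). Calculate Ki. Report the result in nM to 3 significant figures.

13.6 nM

Uncompetitive: Vmax,app = Vmax/α (and Km,app = Km/α) with α = 1 + [I]/Ki.
α = Vmax/Vmax,app = 140/26.8 = 5.224.
Ki = [I]/(α − 1) = 57.5/4.224 = 13.6 nM.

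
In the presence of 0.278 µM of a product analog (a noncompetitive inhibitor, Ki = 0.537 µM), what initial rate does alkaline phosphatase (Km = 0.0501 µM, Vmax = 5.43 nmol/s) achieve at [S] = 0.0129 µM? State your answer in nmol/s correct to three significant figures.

0.733 nmol/s

α = 1 + [I]/Ki = 1 + 0.278/0.537 = 1.518.
For a noncompetitive inhibitor, Vmax is reduced to Vmax/α while Km is unchanged: Km,app = 0.0501 µM, Vmax,app = 3.58 nmol/s.
v = Vmax,app·[S]/(Km,app + [S]) = 3.58 × 0.0129/(0.0501 + 0.0129) = 0.733 nmol/s.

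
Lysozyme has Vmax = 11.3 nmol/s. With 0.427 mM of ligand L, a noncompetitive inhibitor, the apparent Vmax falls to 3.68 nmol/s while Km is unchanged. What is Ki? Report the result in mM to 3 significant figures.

0.206 mM

Noncompetitive: Vmax,app = Vmax/α with α = 1 + [I]/Ki.
α = Vmax/Vmax,app = 11.3/3.68 = 3.071.
Since α = 1 + [I]/Ki, [I]/Ki = 3.071 − 1 = 2.071 and Ki = 0.427/2.071 = 0.206 mM.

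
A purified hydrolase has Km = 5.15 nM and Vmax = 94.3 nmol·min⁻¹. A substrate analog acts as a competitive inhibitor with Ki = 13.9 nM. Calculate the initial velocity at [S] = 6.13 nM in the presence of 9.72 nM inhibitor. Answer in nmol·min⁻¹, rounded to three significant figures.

38.8 nmol·min⁻¹

With α = 1 + [I]/Ki = 1 + 9.72/13.9 = 1.699, the competitive rate law is v = Vmax[S] / (αKm + [S]).
v = 94.3×6.13 / (1.699×5.15 + 6.13) = 578.1/14.88 = 38.8 nmol·min⁻¹.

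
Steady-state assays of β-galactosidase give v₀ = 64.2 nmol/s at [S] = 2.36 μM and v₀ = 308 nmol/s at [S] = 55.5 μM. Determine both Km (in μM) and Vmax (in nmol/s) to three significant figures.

In reciprocal form, 1/v = (Km/Vmax)·(1/[S]) + 1/Vmax. The two points give (1/[S], 1/v) = (0.4237, 0.01558) and (0.01802, 0.003247).
Slope = (0.01558 − 0.003247)/(0.4237 − 0.01802) = 0.03039; intercept = 0.01558 − 0.03039×0.4237 = 0.002699.
Vmax = 1/intercept = 370 nmol/s; Km = slope × Vmax = 0.03039 × 370 = 11.3 μM.

Km = 11.3 μM; Vmax = 370 nmol/s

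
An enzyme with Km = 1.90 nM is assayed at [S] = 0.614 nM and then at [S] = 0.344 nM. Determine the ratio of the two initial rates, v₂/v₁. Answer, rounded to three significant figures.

0.628

The fractional saturations are [S]/(Km+[S]) = 0.614/2.514 = 0.2442 and 0.344/2.244 = 0.1533.
v₂/v₁ is just their ratio: 0.1533/0.2442 = 0.628.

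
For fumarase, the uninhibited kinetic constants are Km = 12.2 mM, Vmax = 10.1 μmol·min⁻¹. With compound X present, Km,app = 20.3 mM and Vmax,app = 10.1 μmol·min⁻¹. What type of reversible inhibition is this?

Km increases (12.2 → 20.3 mM) while Vmax is unchanged — the hallmark of competitive inhibition.

competitive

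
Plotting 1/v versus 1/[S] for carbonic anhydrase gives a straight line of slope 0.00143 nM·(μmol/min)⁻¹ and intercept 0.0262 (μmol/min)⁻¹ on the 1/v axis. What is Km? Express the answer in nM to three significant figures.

y-intercept = 1/Vmax ⇒ Vmax = 38.2 μmol/min; slope = Km/Vmax ⇒ Km = slope × Vmax.
Km = 0.00143 × 38.2 = 0.0546 nM.

0.0546 nM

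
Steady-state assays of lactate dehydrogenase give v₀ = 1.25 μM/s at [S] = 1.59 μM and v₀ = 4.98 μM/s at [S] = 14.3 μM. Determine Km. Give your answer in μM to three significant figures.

From v = Vmax[S]/(Km+[S]), each point gives Vmax = v(Km+[S])/[S].
Equating: 1.25(Km+1.59)/1.59 = 4.98(Km+14.3)/14.3.
0.7862·Km + 1.25 = 0.3483·Km + 4.98, so (0.7862 − 0.3483)·Km = 4.98 − 1.25.
Km = 3.730/0.4379 = 8.52 μM; then Vmax = 1.25(8.52+1.59)/1.59 = 7.95 μM/s.

8.52 μM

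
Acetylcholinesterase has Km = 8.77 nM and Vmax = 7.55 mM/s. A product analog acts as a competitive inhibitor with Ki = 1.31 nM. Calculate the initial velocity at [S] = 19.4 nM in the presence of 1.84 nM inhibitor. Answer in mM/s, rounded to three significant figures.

3.62 mM/s

α = 1 + [I]/Ki = 1 + 1.84/1.31 = 2.405.
For a competitive inhibitor, Vmax is unchanged and the apparent Km becomes α·Km: Km,app = 21.1 nM, Vmax,app = 7.55 mM/s.
v = Vmax,app·[S]/(Km,app + [S]) = 7.55 × 19.4/(21.1 + 19.4) = 3.62 mM/s.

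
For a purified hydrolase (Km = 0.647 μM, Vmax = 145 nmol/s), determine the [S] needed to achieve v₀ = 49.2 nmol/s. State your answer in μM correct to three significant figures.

0.332 μM

Rearranging v = Vmax[S]/(Km+[S]) gives [S] = Km·v/(Vmax − v).
[S] = 0.647 × 49.2 / (145 − 49.2) = 31.83/95.80 = 0.332 μM.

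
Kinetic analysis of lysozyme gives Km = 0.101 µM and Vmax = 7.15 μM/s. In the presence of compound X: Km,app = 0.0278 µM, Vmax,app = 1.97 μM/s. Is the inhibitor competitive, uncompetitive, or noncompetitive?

Both Km and Vmax decrease by the same factor (~3.63-fold) — characteristic of uncompetitive inhibition.

uncompetitive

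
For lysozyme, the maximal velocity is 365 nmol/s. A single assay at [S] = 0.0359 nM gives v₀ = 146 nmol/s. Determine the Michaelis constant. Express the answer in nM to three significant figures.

0.0538 nM

v/Vmax = 146/365 = 0.4000 = [S]/(Km+[S]).
So Km + [S] = [S]/0.4000 = 0.08975 nM, giving Km = 0.08975 − 0.0359 = 0.0538 nM.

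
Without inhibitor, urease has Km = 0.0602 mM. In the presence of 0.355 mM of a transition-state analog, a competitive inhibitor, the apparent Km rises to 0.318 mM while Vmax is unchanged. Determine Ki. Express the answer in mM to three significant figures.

0.0829 mM

Competitive: Km,app = α·Km with α = 1 + [I]/Ki.
α = Km,app/Km = 0.318/0.0602 = 5.282.
Since α = 1 + [I]/Ki, [I]/Ki = 5.282 − 1 = 4.282 and Ki = 0.355/4.282 = 0.0829 mM.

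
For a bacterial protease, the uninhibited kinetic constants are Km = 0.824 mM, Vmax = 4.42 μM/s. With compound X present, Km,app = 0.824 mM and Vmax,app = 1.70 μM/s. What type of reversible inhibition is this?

noncompetitive

Vmax decreases (4.42 → 1.70 μM/s) while Km is unchanged — pure noncompetitive inhibition.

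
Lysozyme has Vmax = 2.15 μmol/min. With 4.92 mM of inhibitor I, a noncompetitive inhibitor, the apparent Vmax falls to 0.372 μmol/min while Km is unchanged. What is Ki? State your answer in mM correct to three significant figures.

1.03 mM

Noncompetitive: Vmax,app = Vmax/α with α = 1 + [I]/Ki.
α = Vmax/Vmax,app = 2.15/0.372 = 5.780.
Ki = [I]/(α − 1) = 4.92/4.780 = 1.03 mM.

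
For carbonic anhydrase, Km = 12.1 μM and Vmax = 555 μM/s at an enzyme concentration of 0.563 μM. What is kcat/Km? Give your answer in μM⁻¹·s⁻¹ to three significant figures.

kcat = Vmax/[E]total = 555/0.563 = 986 s⁻¹.
kcat/Km = 986/12.1 = 81.5 μM⁻¹·s⁻¹.

81.5 μM⁻¹·s⁻¹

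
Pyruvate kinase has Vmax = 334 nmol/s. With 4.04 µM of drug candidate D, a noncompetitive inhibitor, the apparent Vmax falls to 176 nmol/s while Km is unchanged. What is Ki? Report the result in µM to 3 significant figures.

Noncompetitive: Vmax,app = Vmax/α with α = 1 + [I]/Ki.
α = Vmax/Vmax,app = 334/176 = 1.898.
Ki = [I]/(α − 1) = 4.04/0.8977 = 4.50 µM.

4.50 µM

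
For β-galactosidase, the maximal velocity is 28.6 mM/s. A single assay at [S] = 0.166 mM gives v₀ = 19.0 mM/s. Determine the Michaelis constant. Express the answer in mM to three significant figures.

0.0839 mM

v/Vmax = 19.0/28.6 = 0.6643 = [S]/(Km+[S]).
So Km + [S] = [S]/0.6643 = 0.2499 mM, giving Km = 0.2499 − 0.166 = 0.0839 mM.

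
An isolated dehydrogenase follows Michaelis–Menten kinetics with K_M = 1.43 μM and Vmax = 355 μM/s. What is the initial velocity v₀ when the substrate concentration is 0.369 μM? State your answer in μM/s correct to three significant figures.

[S]/(Km+[S]) = 0.369/1.799 = 0.2051, the fractional saturation.
v = 0.2051 × Vmax = 0.2051 × 355 = 72.8 μM/s.

72.8 μM/s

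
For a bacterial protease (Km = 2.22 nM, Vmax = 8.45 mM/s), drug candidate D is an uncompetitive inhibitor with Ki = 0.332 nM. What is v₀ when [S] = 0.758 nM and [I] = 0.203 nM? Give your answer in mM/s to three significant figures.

With α = 1 + [I]/Ki = 1 + 0.203/0.332 = 1.611, the uncompetitive rate law is v = (Vmax/α)·[S] / (Km/α + [S]).
v = (8.45/1.611)×0.758 / (2.22/1.611 + 0.758) = 3.975/2.136 = 1.86 mM/s.

1.86 mM/s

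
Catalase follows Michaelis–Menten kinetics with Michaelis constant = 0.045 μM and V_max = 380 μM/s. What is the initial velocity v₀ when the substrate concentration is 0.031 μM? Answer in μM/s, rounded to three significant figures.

v = Vmax·[S]/(Km + [S]) = 380 × 0.031 / (0.045 + 0.031)
  = 11.78 / 0.07600 = 155 μM/s.

155 μM/s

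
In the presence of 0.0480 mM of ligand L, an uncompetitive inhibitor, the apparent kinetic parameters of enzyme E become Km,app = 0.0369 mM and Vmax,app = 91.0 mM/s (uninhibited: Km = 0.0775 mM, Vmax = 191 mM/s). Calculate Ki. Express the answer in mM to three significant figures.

Uncompetitive: Vmax,app = Vmax/α (and Km,app = Km/α) with α = 1 + [I]/Ki.
α = Vmax/Vmax,app = 191/91.0 = 2.099.
Since α = 1 + [I]/Ki, [I]/Ki = 2.099 − 1 = 1.099 and Ki = 0.0480/1.099 = 0.0437 mM.

0.0437 mM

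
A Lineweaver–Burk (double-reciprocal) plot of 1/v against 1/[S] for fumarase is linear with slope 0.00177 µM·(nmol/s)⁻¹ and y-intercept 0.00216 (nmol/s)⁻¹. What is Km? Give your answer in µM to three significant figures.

0.819 µM

y-intercept = 1/Vmax ⇒ Vmax = 463 nmol/s; slope = Km/Vmax ⇒ Km = slope × Vmax.
Km = 0.00177 × 463 = 0.819 µM.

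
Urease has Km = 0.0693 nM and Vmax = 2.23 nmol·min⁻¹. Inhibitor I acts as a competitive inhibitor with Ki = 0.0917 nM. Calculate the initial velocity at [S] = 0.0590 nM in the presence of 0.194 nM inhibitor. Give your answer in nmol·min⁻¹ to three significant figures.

0.479 nmol·min⁻¹

α = 1 + [I]/Ki = 1 + 0.194/0.0917 = 3.116.
For a competitive inhibitor, Vmax is unchanged and the apparent Km becomes α·Km: Km,app = 0.216 nM, Vmax,app = 2.23 nmol·min⁻¹.
v = Vmax,app·[S]/(Km,app + [S]) = 2.23 × 0.0590/(0.216 + 0.0590) = 0.479 nmol·min⁻¹.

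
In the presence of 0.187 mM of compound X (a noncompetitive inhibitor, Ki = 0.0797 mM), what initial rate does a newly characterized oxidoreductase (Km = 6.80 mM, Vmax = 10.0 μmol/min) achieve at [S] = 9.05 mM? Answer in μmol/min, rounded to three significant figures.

With α = 1 + [I]/Ki = 1 + 0.187/0.0797 = 3.346, the noncompetitive rate law is v = (Vmax/α)·[S] / (Km + [S]).
v = (10.0/3.346)×9.05 / (6.80 + 9.05) = 27.04/15.85 = 1.71 μmol/min.

1.71 μmol/min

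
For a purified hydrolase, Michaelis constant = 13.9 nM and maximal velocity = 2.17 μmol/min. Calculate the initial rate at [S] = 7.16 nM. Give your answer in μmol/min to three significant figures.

0.738 μmol/min

[S]/(Km+[S]) = 7.16/21.06 = 0.3400, the fractional saturation.
v = 0.3400 × Vmax = 0.3400 × 2.17 = 0.738 μmol/min.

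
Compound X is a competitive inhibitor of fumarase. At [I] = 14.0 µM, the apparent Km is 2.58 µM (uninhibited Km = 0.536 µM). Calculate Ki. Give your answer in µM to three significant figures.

3.67 µM

Competitive: Km,app = α·Km with α = 1 + [I]/Ki.
α = Km,app/Km = 2.58/0.536 = 4.813.
Since α = 1 + [I]/Ki, [I]/Ki = 4.813 − 1 = 3.813 and Ki = 14.0/3.813 = 3.67 µM.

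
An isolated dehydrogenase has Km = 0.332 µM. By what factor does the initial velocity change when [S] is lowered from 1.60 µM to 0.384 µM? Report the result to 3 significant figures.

0.648

Since Vmax cancels, v₂/v₁ = [S]₂(Km+[S]₁) / [S]₁(Km+[S]₂).
= 0.384×(0.332+1.60) / (1.60×(0.332+0.384)) = 0.7419/1.146 = 0.648.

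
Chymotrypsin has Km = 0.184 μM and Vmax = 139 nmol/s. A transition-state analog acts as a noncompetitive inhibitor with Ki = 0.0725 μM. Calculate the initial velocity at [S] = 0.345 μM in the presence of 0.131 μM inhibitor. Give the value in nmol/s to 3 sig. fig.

With α = 1 + [I]/Ki = 1 + 0.131/0.0725 = 2.807, the noncompetitive rate law is v = (Vmax/α)·[S] / (Km + [S]).
v = (139/2.807)×0.345 / (0.184 + 0.345) = 17.08/0.5290 = 32.3 nmol/s.

32.3 nmol/s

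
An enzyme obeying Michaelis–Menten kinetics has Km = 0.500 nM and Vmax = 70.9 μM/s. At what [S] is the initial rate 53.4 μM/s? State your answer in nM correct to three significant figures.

The required fractional saturation is v/Vmax = 53.4/70.9 = 0.7532.
Then [S]/(Km+[S]) = 0.7532 ⇒ [S] = 0.500 × 0.7532/(1 − 0.7532) = 1.53 nM.

1.53 nM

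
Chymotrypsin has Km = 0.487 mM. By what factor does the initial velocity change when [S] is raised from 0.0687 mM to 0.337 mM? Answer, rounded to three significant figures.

3.31

The fractional saturations are [S]/(Km+[S]) = 0.0687/0.5557 = 0.1236 and 0.337/0.8240 = 0.4090.
v₂/v₁ is just their ratio: 0.4090/0.1236 = 3.31.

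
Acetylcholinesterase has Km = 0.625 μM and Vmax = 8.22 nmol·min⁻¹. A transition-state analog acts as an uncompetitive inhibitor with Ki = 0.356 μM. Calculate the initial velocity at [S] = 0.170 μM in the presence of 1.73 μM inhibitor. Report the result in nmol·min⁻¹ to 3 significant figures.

With α = 1 + [I]/Ki = 1 + 1.73/0.356 = 5.860, the uncompetitive rate law is v = (Vmax/α)·[S] / (Km/α + [S]).
v = (8.22/5.860)×0.170 / (0.625/5.860 + 0.170) = 0.2385/0.2767 = 0.862 nmol·min⁻¹.

0.862 nmol·min⁻¹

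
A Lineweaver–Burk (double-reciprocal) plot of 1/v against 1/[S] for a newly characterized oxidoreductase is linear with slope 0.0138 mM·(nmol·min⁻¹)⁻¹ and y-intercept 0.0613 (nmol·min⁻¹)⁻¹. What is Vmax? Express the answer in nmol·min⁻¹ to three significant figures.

16.3 nmol·min⁻¹

The y-intercept of a Lineweaver–Burk plot equals 1/Vmax, so Vmax = 1/0.0613 = 16.3 nmol·min⁻¹.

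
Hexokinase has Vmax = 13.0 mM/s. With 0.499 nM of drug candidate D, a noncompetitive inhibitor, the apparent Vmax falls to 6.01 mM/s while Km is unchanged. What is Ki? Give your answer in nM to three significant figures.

Noncompetitive: Vmax,app = Vmax/α with α = 1 + [I]/Ki.
α = Vmax/Vmax,app = 13.0/6.01 = 2.163.
Ki = [I]/(α − 1) = 0.499/1.163 = 0.429 nM.

0.429 nM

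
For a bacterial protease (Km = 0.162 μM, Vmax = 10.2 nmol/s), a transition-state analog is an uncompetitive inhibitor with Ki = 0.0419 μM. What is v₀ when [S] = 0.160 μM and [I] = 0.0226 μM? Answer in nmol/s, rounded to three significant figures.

α = 1 + [I]/Ki = 1 + 0.0226/0.0419 = 1.539.
For an uncompetitive inhibitor, both parameters are divided by α, giving Vmax/α and Km/α: Km,app = 0.105 μM, Vmax,app = 6.63 nmol/s.
v = Vmax,app·[S]/(Km,app + [S]) = 6.63 × 0.160/(0.105 + 0.160) = 4.00 nmol/s.

4.00 nmol/s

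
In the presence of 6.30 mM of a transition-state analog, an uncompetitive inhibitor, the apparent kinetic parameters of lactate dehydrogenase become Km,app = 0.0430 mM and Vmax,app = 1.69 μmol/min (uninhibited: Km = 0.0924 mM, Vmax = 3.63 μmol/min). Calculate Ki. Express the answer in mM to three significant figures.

Uncompetitive: Vmax,app = Vmax/α (and Km,app = Km/α) with α = 1 + [I]/Ki.
α = Vmax/Vmax,app = 3.63/1.69 = 2.148.
Ki = [I]/(α − 1) = 6.30/1.148 = 5.49 mM.

5.49 mM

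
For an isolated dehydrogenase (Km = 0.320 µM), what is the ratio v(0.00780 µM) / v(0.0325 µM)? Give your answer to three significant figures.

The fractional saturations are [S]/(Km+[S]) = 0.0325/0.3525 = 0.09220 and 0.00780/0.3278 = 0.02379.
v₂/v₁ is just their ratio: 0.02379/0.09220 = 0.258.

0.258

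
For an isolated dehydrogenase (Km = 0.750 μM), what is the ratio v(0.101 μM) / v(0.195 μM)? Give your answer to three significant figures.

Since Vmax cancels, v₂/v₁ = [S]₂(Km+[S]₁) / [S]₁(Km+[S]₂).
= 0.101×(0.750+0.195) / (0.195×(0.750+0.101)) = 0.09545/0.1659 = 0.575.

0.575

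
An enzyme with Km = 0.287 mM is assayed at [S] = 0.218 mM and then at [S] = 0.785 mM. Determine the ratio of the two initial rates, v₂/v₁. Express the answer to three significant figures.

The fractional saturations are [S]/(Km+[S]) = 0.218/0.5050 = 0.4317 and 0.785/1.072 = 0.7323.
v₂/v₁ is just their ratio: 0.7323/0.4317 = 1.70.

1.70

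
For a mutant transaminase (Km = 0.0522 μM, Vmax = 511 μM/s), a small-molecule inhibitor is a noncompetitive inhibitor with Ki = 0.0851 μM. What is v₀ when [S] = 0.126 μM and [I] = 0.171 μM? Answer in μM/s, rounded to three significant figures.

120 μM/s

α = 1 + [I]/Ki = 1 + 0.171/0.0851 = 3.009.
For a noncompetitive inhibitor, Vmax is reduced to Vmax/α while Km is unchanged: Km,app = 0.0522 μM, Vmax,app = 170 μM/s.
v = Vmax,app·[S]/(Km,app + [S]) = 170 × 0.126/(0.0522 + 0.126) = 120 μM/s.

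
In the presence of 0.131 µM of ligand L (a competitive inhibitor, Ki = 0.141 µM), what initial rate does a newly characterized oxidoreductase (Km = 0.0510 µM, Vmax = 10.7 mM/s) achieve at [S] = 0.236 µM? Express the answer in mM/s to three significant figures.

7.55 mM/s

With α = 1 + [I]/Ki = 1 + 0.131/0.141 = 1.929, the competitive rate law is v = Vmax[S] / (αKm + [S]).
v = 10.7×0.236 / (1.929×0.0510 + 0.236) = 2.525/0.3344 = 7.55 mM/s.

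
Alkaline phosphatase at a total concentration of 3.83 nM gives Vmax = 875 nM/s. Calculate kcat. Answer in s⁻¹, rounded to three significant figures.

kcat = Vmax/[E]total = 875 nM/s / 3.83 nM = 228 s⁻¹.

228 s⁻¹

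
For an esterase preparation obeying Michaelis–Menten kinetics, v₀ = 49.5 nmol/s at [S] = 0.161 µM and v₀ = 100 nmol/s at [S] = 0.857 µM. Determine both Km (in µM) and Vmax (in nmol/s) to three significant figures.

From v = Vmax[S]/(Km+[S]), each point gives Vmax = v(Km+[S])/[S].
Equating: 49.5(Km+0.161)/0.161 = 100(Km+0.857)/0.857.
307.5·Km + 49.5 = 116.7·Km + 100, so (307.5 − 116.7)·Km = 100 − 49.5.
Km = 50.50/190.8 = 0.265 µM; then Vmax = 49.5(0.265+0.161)/0.161 = 131 nmol/s.

Km = 0.265 µM; Vmax = 131 nmol/s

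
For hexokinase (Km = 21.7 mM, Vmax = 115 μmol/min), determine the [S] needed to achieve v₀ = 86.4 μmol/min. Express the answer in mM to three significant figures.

Rearranging v = Vmax[S]/(Km+[S]) gives [S] = Km·v/(Vmax − v).
[S] = 21.7 × 86.4 / (115 − 86.4) = 1875/28.60 = 65.6 mM.

65.6 mM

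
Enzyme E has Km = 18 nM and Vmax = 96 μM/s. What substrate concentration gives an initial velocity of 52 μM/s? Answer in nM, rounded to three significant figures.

21.3 nM

The required fractional saturation is v/Vmax = 52/96 = 0.5417.
Then [S]/(Km+[S]) = 0.5417 ⇒ [S] = 18 × 0.5417/(1 − 0.5417) = 21.3 nM.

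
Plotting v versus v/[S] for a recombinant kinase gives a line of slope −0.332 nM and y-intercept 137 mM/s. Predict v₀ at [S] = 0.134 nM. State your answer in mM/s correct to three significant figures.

39.4 mM/s

In the Eadie–Hofstee form v = Vmax − Km·(v/[S]), the slope is −Km and the intercept is Vmax, so Km = 0.332 nM and Vmax = 137 mM/s.
v = 137 × 0.134/(0.332 + 0.134) = 39.4 mM/s.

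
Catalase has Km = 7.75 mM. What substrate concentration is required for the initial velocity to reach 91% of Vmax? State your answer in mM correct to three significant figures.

v/Vmax = [S]/(Km+[S]) = 0.91, so [S] = Km·0.91/(1 − 0.91) = 7.75 × 10.11.
[S] = 78.4 mM.

78.4 mM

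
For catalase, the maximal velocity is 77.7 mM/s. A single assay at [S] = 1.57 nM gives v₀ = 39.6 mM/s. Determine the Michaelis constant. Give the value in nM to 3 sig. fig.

1.51 nM

From v = Vmax[S]/(Km+[S]), Km = [S](Vmax − v)/v.
Km = 1.57 × (77.7 − 39.6) / 39.6 = 59.82/39.6 = 1.51 nM.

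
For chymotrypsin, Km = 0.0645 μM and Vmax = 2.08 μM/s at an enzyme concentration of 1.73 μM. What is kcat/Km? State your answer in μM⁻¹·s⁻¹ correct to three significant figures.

kcat = Vmax/[E]total = 2.08/1.73 = 1.20 s⁻¹.
kcat/Km = 1.20/0.0645 = 18.6 μM⁻¹·s⁻¹.

18.6 μM⁻¹·s⁻¹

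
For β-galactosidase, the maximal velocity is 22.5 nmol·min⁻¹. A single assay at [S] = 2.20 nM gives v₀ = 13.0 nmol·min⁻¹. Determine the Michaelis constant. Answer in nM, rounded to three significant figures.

From v = Vmax[S]/(Km+[S]), Km = [S](Vmax − v)/v.
Km = 2.20 × (22.5 − 13.0) / 13.0 = 20.90/13.0 = 1.61 nM.

1.61 nM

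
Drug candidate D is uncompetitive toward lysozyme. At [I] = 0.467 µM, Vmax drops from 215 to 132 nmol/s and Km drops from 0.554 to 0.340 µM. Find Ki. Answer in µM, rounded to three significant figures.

0.743 µM

Uncompetitive: Vmax,app = Vmax/α (and Km,app = Km/α) with α = 1 + [I]/Ki.
α = Vmax/Vmax,app = 215/132 = 1.629.
Since α = 1 + [I]/Ki, [I]/Ki = 1.629 − 1 = 0.6288 and Ki = 0.467/0.6288 = 0.743 µM.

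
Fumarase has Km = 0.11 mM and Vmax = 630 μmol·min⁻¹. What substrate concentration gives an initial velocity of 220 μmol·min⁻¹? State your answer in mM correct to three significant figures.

Rearranging v = Vmax[S]/(Km+[S]) gives [S] = Km·v/(Vmax − v).
[S] = 0.11 × 220 / (630 − 220) = 24.20/410.0 = 0.0590 mM.

0.0590 mM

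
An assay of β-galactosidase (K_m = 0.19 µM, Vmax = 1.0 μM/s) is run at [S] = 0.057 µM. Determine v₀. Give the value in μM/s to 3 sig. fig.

0.231 μM/s

v = Vmax·[S]/(Km + [S]) = 1.0 × 0.057 / (0.19 + 0.057)
  = 0.05700 / 0.2470 = 0.231 μM/s.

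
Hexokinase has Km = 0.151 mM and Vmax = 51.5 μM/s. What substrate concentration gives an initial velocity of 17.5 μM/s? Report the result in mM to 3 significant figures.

0.0777 mM

The required fractional saturation is v/Vmax = 17.5/51.5 = 0.3398.
Then [S]/(Km+[S]) = 0.3398 ⇒ [S] = 0.151 × 0.3398/(1 − 0.3398) = 0.0777 mM.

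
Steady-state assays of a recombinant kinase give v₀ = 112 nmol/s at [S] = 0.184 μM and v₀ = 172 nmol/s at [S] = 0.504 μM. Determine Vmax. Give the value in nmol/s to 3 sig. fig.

From v = Vmax[S]/(Km+[S]), each point gives Vmax = v(Km+[S])/[S].
Equating: 112(Km+0.184)/0.184 = 172(Km+0.504)/0.504.
608.7·Km + 112 = 341.3·Km + 172, so (608.7 − 341.3)·Km = 172 − 112.
Km = 60.00/267.4 = 0.224 μM; then Vmax = 112(0.224+0.184)/0.184 = 249 nmol/s.

249 nmol/s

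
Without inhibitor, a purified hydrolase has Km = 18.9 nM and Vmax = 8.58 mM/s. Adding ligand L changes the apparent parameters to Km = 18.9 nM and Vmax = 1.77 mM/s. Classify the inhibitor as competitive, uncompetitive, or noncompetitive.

Vmax decreases (8.58 → 1.77 mM/s) while Km is unchanged — pure noncompetitive inhibition.

noncompetitive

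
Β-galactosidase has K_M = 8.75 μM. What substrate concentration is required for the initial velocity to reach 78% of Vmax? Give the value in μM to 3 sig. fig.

v/Vmax = [S]/(Km+[S]) = 0.78, so [S] = Km·0.78/(1 − 0.78) = 8.75 × 3.545.
[S] = 31.0 μM.

31.0 μM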